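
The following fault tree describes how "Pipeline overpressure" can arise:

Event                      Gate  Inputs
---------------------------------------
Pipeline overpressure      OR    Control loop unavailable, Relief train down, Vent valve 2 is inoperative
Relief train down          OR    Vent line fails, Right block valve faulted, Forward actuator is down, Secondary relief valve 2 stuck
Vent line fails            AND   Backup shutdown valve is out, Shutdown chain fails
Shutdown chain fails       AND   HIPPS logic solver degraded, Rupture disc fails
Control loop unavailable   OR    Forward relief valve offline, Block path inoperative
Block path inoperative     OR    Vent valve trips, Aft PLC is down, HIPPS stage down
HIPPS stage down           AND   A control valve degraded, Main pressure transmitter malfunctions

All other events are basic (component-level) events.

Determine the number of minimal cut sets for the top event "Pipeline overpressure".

HIPPS stage down [AND]: one cut set from each child combined → 1 × 1 = 1 cut set(s).
Block path inoperative [OR]: union of children's cut sets → 3 cut set(s).
Control loop unavailable [OR]: union of children's cut sets → 4 cut set(s).
Shutdown chain fails [AND]: one cut set from each child combined → 1 × 1 = 1 cut set(s).
Vent line fails [AND]: one cut set from each child combined → 1 × 1 = 1 cut set(s).
Relief train down [OR]: union of children's cut sets → 4 cut set(s).
Pipeline overpressure [OR]: union of children's cut sets → 9 cut set(s).
Minimal cut sets: {Forward relief valve offline}; {Vent valve trips}; {Aft PLC is down}; {A control valve degraded, Main pressure transmitter malfunctions}; {Backup shutdown valve is out, HIPPS logic solver degraded, Rupture disc fails}; {Right block valve faulted}; {Forward actuator is down}; {Secondary relief valve 2 stuck}; {Vent valve 2 is inoperative}.

9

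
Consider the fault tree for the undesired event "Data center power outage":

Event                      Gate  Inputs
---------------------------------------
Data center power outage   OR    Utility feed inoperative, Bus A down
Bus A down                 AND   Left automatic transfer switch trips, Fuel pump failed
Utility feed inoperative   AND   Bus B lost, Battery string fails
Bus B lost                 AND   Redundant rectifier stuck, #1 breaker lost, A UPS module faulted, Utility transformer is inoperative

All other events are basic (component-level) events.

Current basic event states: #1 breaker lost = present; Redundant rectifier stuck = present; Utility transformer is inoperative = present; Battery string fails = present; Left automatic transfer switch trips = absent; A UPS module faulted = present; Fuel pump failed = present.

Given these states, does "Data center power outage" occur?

Bus B lost [AND]: Redundant rectifier stuck=occurs, #1 breaker lost=occurs, A UPS module faulted=occurs, Utility transformer is inoperative=occurs → all inputs occur → occurs.
Utility feed inoperative [AND]: Bus B lost=occurs, Battery string fails=occurs → all inputs occur → occurs.
Bus A down [AND]: Left automatic transfer switch trips=not, Fuel pump failed=occurs → not all inputs occur → does not occur.
Data center power outage [OR]: Utility feed inoperative=occurs, Bus A down=not → at least one input occurs → occurs.

Yes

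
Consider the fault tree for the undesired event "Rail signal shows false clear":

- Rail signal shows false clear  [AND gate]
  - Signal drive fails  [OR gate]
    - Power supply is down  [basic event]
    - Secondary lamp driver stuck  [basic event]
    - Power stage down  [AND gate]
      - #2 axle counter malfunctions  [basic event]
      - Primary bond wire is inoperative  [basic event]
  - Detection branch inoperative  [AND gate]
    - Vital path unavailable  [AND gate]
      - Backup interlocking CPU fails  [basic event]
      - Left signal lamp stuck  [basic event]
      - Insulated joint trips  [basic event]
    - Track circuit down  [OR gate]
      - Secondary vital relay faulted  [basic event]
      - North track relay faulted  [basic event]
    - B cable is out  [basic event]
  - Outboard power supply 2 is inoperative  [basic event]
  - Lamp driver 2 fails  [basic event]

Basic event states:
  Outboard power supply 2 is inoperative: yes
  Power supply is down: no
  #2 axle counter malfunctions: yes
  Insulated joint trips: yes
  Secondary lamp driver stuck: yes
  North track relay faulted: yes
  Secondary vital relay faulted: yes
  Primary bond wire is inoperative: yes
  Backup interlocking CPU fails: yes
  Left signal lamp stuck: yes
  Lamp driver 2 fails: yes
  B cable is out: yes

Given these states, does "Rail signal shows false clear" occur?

Yes

Power stage down [AND]: #2 axle counter malfunctions=occurs, Primary bond wire is inoperative=occurs → all inputs occur → occurs.
Signal drive fails [OR]: Power supply is down=not, Secondary lamp driver stuck=occurs, Power stage down=occurs → at least one input occurs → occurs.
Vital path unavailable [AND]: Backup interlocking CPU fails=occurs, Left signal lamp stuck=occurs, Insulated joint trips=occurs → all inputs occur → occurs.
Track circuit down [OR]: Secondary vital relay faulted=occurs, North track relay faulted=occurs → at least one input occurs → occurs.
Detection branch inoperative [AND]: Vital path unavailable=occurs, Track circuit down=occurs, B cable is out=occurs → all inputs occur → occurs.
Rail signal shows false clear [AND]: Signal drive fails=occurs, Detection branch inoperative=occurs, Outboard power supply 2 is inoperative=occurs, Lamp driver 2 fails=occurs → all inputs occur → occurs.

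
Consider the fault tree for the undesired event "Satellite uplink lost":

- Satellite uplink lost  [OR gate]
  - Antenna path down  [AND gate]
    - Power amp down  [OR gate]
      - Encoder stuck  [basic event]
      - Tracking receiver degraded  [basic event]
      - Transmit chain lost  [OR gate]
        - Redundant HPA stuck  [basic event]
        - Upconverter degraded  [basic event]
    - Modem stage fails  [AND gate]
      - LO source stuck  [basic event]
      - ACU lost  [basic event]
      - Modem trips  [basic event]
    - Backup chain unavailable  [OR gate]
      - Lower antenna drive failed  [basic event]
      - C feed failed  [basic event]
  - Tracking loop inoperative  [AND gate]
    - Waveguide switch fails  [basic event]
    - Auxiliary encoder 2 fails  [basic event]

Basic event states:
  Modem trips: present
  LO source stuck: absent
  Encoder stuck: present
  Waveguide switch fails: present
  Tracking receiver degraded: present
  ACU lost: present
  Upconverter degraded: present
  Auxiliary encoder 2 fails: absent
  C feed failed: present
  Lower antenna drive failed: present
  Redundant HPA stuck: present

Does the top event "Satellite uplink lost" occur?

Transmit chain lost [OR]: Redundant HPA stuck=occurs, Upconverter degraded=occurs → at least one input occurs → occurs.
Power amp down [OR]: Encoder stuck=occurs, Tracking receiver degraded=occurs, Transmit chain lost=occurs → at least one input occurs → occurs.
Modem stage fails [AND]: LO source stuck=not, ACU lost=occurs, Modem trips=occurs → not all inputs occur → does not occur.
Backup chain unavailable [OR]: Lower antenna drive failed=occurs, C feed failed=occurs → at least one input occurs → occurs.
Antenna path down [AND]: Power amp down=occurs, Modem stage fails=not, Backup chain unavailable=occurs → not all inputs occur → does not occur.
Tracking loop inoperative [AND]: Waveguide switch fails=occurs, Auxiliary encoder 2 fails=not → not all inputs occur → does not occur.
Satellite uplink lost [OR]: Antenna path down=not, Tracking loop inoperative=not → no input occurs → does not occur.

No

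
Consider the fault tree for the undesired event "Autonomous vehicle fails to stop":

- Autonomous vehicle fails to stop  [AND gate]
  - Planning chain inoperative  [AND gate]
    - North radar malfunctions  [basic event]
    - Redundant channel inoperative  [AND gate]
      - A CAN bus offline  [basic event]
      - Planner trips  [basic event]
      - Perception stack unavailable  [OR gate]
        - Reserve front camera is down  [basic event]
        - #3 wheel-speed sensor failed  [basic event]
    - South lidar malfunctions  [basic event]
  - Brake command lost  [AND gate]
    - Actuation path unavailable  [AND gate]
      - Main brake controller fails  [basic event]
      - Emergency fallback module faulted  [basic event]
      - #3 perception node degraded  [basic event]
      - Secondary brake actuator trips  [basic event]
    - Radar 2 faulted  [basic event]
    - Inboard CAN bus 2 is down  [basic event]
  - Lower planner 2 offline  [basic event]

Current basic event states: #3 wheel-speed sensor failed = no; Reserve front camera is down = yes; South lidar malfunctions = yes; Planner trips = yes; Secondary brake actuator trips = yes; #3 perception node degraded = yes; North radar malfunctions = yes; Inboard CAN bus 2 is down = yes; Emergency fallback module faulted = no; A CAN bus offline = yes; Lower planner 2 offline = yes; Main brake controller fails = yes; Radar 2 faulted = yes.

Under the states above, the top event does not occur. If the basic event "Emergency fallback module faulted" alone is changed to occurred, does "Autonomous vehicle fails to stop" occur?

Counterfactual: set "Emergency fallback module faulted" to occurred.
Perception stack unavailable [OR]: Reserve front camera is down=occurs, #3 wheel-speed sensor failed=not → at least one input occurs → occurs.
Redundant channel inoperative [AND]: A CAN bus offline=occurs, Planner trips=occurs, Perception stack unavailable=occurs → all inputs occur → occurs.
Planning chain inoperative [AND]: North radar malfunctions=occurs, Redundant channel inoperative=occurs, South lidar malfunctions=occurs → all inputs occur → occurs.
Actuation path unavailable [AND]: Main brake controller fails=occurs, Emergency fallback module faulted=occurs, #3 perception node degraded=occurs, Secondary brake actuator trips=occurs → all inputs occur → occurs.
Brake command lost [AND]: Actuation path unavailable=occurs, Radar 2 faulted=occurs, Inboard CAN bus 2 is down=occurs → all inputs occur → occurs.
Autonomous vehicle fails to stop [AND]: Planning chain inoperative=occurs, Brake command lost=occurs, Lower planner 2 offline=occurs → all inputs occur → occurs.

Yes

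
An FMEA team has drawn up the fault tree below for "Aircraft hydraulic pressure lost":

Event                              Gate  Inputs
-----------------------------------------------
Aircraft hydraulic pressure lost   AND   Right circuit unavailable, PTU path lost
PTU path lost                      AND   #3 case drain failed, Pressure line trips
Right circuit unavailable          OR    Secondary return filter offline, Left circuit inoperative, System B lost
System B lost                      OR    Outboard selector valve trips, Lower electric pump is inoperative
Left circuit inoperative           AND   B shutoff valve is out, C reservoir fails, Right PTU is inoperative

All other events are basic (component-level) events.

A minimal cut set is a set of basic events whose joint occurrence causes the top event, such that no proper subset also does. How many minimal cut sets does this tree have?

4

Left circuit inoperative [AND]: one cut set from each child combined → 1 × 1 × 1 = 1 cut set(s).
System B lost [OR]: union of children's cut sets → 2 cut set(s).
Right circuit unavailable [OR]: union of children's cut sets → 4 cut set(s).
PTU path lost [AND]: one cut set from each child combined → 1 × 1 = 1 cut set(s).
Aircraft hydraulic pressure lost [AND]: one cut set from each child combined → 4 × 1 = 4 cut set(s).
Minimal cut sets: {#3 case drain failed, Pressure line trips, Secondary return filter offline}; {#3 case drain failed, B shutoff valve is out, C reservoir fails, Pressure line trips, Right PTU is inoperative}; {#3 case drain failed, Outboard selector valve trips, Pressure line trips}; {#3 case drain failed, Lower electric pump is inoperative, Pressure line trips}.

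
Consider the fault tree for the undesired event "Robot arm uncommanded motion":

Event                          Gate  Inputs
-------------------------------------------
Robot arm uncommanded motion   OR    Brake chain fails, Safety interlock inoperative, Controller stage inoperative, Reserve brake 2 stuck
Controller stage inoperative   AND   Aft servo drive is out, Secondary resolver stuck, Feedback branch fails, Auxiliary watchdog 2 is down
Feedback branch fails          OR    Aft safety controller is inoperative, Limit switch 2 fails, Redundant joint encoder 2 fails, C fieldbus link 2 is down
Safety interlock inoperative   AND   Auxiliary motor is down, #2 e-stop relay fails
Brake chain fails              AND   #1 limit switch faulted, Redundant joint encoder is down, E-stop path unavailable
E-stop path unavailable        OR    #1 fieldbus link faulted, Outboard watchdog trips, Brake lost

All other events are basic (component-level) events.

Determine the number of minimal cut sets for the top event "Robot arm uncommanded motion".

9

E-stop path unavailable [OR]: union of children's cut sets → 3 cut set(s).
Brake chain fails [AND]: one cut set from each child combined → 1 × 1 × 3 = 3 cut set(s).
Safety interlock inoperative [AND]: one cut set from each child combined → 1 × 1 = 1 cut set(s).
Feedback branch fails [OR]: union of children's cut sets → 4 cut set(s).
Controller stage inoperative [AND]: one cut set from each child combined → 1 × 1 × 4 × 1 = 4 cut set(s).
Robot arm uncommanded motion [OR]: union of children's cut sets → 9 cut set(s).
Minimal cut sets: {#1 fieldbus link faulted, #1 limit switch faulted, Redundant joint encoder is down}; {#1 limit switch faulted, Outboard watchdog trips, Redundant joint encoder is down}; {#1 limit switch faulted, Brake lost, Redundant joint encoder is down}; {#2 e-stop relay fails, Auxiliary motor is down}; {Aft safety controller is inoperative, Aft servo drive is out, Auxiliary watchdog 2 is down, Secondary resolver stuck}; {Aft servo drive is out, Auxiliary watchdog 2 is down, Limit switch 2 fails, Secondary resolver stuck}; {Aft servo drive is out, Auxiliary watchdog 2 is down, Redundant joint encoder 2 fails, Secondary resolver stuck}; {Aft servo drive is out, Auxiliary watchdog 2 is down, C fieldbus link 2 is down, Secondary resolver stuck}; {Reserve brake 2 stuck}.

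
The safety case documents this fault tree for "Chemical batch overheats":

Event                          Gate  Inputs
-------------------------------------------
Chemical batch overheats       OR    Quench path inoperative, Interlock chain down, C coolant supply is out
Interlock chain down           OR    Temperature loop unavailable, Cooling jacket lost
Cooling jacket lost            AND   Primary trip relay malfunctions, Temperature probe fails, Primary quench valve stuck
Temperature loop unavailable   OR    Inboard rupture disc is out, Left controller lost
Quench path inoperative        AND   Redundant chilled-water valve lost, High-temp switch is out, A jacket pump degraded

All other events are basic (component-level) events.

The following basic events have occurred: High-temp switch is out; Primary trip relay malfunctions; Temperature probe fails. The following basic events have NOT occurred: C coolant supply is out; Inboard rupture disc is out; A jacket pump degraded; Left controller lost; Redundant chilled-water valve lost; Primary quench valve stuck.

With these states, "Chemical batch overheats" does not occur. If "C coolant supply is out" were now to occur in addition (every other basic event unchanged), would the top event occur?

Counterfactual: set "C coolant supply is out" to occurred.
Quench path inoperative [AND]: Redundant chilled-water valve lost=not, High-temp switch is out=occurs, A jacket pump degraded=not → not all inputs occur → does not occur.
Temperature loop unavailable [OR]: Inboard rupture disc is out=not, Left controller lost=not → no input occurs → does not occur.
Cooling jacket lost [AND]: Primary trip relay malfunctions=occurs, Temperature probe fails=occurs, Primary quench valve stuck=not → not all inputs occur → does not occur.
Interlock chain down [OR]: Temperature loop unavailable=not, Cooling jacket lost=not → no input occurs → does not occur.
Chemical batch overheats [OR]: Quench path inoperative=not, Interlock chain down=not, C coolant supply is out=occurs → at least one input occurs → occurs.

Yes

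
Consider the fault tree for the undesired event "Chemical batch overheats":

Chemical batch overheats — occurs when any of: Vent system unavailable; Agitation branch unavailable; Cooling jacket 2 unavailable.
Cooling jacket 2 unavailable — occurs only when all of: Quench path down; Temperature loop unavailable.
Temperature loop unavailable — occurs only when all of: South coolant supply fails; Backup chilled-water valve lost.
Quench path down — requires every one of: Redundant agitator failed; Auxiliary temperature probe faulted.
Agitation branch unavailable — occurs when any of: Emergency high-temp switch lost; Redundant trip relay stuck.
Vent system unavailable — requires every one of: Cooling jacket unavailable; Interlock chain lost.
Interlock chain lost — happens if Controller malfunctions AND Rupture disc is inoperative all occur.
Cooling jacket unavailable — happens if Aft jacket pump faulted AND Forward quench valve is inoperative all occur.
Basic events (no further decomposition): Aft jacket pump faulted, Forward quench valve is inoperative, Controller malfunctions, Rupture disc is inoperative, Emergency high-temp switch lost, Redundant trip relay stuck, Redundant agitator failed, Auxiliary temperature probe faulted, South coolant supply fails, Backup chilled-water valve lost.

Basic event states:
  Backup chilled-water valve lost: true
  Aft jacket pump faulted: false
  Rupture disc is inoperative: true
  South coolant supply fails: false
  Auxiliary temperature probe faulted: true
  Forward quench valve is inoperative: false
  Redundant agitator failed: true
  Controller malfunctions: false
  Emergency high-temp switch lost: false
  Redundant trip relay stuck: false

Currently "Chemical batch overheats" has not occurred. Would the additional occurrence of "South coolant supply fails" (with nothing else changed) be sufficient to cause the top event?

Counterfactual: set "South coolant supply fails" to occurred.
Cooling jacket unavailable [AND]: Aft jacket pump faulted=not, Forward quench valve is inoperative=not → not all inputs occur → does not occur.
Interlock chain lost [AND]: Controller malfunctions=not, Rupture disc is inoperative=occurs → not all inputs occur → does not occur.
Vent system unavailable [AND]: Cooling jacket unavailable=not, Interlock chain lost=not → not all inputs occur → does not occur.
Agitation branch unavailable [OR]: Emergency high-temp switch lost=not, Redundant trip relay stuck=not → no input occurs → does not occur.
Quench path down [AND]: Redundant agitator failed=occurs, Auxiliary temperature probe faulted=occurs → all inputs occur → occurs.
Temperature loop unavailable [AND]: South coolant supply fails=occurs, Backup chilled-water valve lost=occurs → all inputs occur → occurs.
Cooling jacket 2 unavailable [AND]: Quench path down=occurs, Temperature loop unavailable=occurs → all inputs occur → occurs.
Chemical batch overheats [OR]: Vent system unavailable=not, Agitation branch unavailable=not, Cooling jacket 2 unavailable=occurs → at least one input occurs → occurs.

Yes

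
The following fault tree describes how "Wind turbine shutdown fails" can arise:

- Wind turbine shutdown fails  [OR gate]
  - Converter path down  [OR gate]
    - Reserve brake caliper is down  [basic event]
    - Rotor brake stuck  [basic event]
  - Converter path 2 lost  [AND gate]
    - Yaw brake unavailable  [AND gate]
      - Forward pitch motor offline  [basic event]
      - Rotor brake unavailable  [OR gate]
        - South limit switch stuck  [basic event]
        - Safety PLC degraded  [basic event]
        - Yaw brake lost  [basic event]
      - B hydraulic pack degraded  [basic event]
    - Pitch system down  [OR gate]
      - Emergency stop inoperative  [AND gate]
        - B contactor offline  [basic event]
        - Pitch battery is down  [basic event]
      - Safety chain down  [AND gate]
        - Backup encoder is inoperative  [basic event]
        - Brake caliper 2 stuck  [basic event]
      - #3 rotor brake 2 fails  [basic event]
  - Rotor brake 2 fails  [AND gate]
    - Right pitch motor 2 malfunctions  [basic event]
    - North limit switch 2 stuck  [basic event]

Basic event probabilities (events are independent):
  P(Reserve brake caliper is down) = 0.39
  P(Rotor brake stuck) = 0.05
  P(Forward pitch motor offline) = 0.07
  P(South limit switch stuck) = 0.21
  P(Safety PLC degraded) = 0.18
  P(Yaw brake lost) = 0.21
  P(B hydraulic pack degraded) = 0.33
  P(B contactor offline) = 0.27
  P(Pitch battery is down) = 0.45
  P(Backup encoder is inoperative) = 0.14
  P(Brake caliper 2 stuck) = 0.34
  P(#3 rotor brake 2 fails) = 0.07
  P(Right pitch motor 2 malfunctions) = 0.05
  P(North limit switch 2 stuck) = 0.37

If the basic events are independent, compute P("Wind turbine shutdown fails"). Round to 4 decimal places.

0.4326

P(Converter path down) [OR] = 1 − (1−0.39) × (1−0.05) = 0.420500
P(Rotor brake unavailable) [OR] = 1 − (1−0.21) × (1−0.18) × (1−0.21) = 0.488238
P(Yaw brake unavailable) [AND] = 0.07 × 0.488238 × 0.33 = 0.011278
P(Emergency stop inoperative) [AND] = 0.27 × 0.45 = 0.121500
P(Safety chain down) [AND] = 0.14 × 0.34 = 0.047600
P(Pitch system down) [OR] = 1 − (1−0.121500) × (1−0.047600) × (1−0.07) = 0.221884
P(Converter path 2 lost) [AND] = 0.011278 × 0.221884 = 0.002502
P(Rotor brake 2 fails) [AND] = 0.05 × 0.37 = 0.018500
P(Wind turbine shutdown fails) [OR] = 1 − (1−0.420500) × (1−0.002502) × (1−0.018500) = 0.432644
Rounded to 4 decimal places: P(Wind turbine shutdown fails) ≈ 0.4326.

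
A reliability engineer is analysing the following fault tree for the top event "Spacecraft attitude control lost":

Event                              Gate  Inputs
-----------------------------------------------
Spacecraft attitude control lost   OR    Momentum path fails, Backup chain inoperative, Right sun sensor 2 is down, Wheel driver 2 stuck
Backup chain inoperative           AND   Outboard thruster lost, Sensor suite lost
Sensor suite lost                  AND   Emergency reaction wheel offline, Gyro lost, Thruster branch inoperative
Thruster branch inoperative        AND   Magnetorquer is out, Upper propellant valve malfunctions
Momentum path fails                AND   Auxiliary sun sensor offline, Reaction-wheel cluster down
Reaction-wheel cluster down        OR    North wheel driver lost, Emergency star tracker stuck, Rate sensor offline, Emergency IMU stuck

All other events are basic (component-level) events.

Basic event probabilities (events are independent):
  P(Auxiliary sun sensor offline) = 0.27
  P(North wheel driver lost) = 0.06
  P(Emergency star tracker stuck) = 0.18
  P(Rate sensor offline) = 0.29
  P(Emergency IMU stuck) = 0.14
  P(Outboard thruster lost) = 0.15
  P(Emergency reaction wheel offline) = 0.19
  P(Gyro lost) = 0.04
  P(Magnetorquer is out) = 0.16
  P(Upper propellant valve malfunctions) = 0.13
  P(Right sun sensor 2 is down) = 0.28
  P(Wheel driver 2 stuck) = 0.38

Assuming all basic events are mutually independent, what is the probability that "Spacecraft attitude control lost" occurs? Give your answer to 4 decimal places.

0.6174

P(Reaction-wheel cluster down) [OR] = 1 − (1−0.06) × (1−0.18) × (1−0.29) × (1−0.14) = 0.529350
P(Momentum path fails) [AND] = 0.27 × 0.529350 = 0.142925
P(Thruster branch inoperative) [AND] = 0.16 × 0.13 = 0.020800
P(Sensor suite lost) [AND] = 0.19 × 0.04 × 0.020800 = 0.000158
P(Backup chain inoperative) [AND] = 0.15 × 0.000158 = 0.000024
P(Spacecraft attitude control lost) [OR] = 1 − (1−0.142925) × (1−0.000024) × (1−0.28) × (1−0.38) = 0.617411
Rounded to 4 decimal places: P(Spacecraft attitude control lost) ≈ 0.6174.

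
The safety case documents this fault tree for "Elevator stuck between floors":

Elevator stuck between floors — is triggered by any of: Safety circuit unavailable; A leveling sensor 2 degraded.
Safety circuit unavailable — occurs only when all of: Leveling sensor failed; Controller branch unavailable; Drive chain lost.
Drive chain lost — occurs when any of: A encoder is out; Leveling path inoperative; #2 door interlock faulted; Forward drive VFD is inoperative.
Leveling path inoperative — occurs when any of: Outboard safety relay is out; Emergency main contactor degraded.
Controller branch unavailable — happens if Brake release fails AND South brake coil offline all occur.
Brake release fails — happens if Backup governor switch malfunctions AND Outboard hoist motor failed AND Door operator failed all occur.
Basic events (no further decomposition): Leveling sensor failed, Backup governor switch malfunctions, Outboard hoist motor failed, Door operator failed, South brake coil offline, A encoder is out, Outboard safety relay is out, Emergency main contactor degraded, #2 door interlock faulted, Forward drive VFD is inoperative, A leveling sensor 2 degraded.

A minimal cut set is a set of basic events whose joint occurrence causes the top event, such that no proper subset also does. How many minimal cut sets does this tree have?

6

Brake release fails [AND]: one cut set from each child combined → 1 × 1 × 1 = 1 cut set(s).
Controller branch unavailable [AND]: one cut set from each child combined → 1 × 1 = 1 cut set(s).
Leveling path inoperative [OR]: union of children's cut sets → 2 cut set(s).
Drive chain lost [OR]: union of children's cut sets → 5 cut set(s).
Safety circuit unavailable [AND]: one cut set from each child combined → 1 × 1 × 5 = 5 cut set(s).
Elevator stuck between floors [OR]: union of children's cut sets → 6 cut set(s).
Minimal cut sets: {A encoder is out, Backup governor switch malfunctions, Door operator failed, Leveling sensor failed, Outboard hoist motor failed, South brake coil offline}; {Backup governor switch malfunctions, Door operator failed, Leveling sensor failed, Outboard hoist motor failed, Outboard safety relay is out, South brake coil offline}; {Backup governor switch malfunctions, Door operator failed, Emergency main contactor degraded, Leveling sensor failed, Outboard hoist motor failed, South brake coil offline}; {#2 door interlock faulted, Backup governor switch malfunctions, Door operator failed, Leveling sensor failed, Outboard hoist motor failed, South brake coil offline}; {Backup governor switch malfunctions, Door operator failed, Forward drive VFD is inoperative, Leveling sensor failed, Outboard hoist motor failed, South brake coil offline}; {A leveling sensor 2 degraded}.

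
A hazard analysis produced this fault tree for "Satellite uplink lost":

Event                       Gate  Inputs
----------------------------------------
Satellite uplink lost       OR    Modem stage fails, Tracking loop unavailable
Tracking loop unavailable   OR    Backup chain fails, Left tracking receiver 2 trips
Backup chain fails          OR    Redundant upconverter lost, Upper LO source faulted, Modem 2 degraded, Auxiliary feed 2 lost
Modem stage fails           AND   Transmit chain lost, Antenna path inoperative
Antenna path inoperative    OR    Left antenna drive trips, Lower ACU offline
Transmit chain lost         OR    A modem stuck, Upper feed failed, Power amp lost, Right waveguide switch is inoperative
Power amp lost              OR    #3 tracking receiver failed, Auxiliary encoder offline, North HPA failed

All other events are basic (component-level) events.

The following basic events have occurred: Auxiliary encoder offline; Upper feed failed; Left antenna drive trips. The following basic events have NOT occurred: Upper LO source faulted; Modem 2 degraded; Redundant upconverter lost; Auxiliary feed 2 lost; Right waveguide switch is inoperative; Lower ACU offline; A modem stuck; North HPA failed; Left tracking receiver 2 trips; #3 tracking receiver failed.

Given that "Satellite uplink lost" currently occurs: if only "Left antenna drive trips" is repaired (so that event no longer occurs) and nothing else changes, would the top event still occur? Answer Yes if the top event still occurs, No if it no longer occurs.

Counterfactual: set "Left antenna drive trips" to not occurred.
Power amp lost [OR]: #3 tracking receiver failed=not, Auxiliary encoder offline=occurs, North HPA failed=not → at least one input occurs → occurs.
Transmit chain lost [OR]: A modem stuck=not, Upper feed failed=occurs, Power amp lost=occurs, Right waveguide switch is inoperative=not → at least one input occurs → occurs.
Antenna path inoperative [OR]: Left antenna drive trips=not, Lower ACU offline=not → no input occurs → does not occur.
Modem stage fails [AND]: Transmit chain lost=occurs, Antenna path inoperative=not → not all inputs occur → does not occur.
Backup chain fails [OR]: Redundant upconverter lost=not, Upper LO source faulted=not, Modem 2 degraded=not, Auxiliary feed 2 lost=not → no input occurs → does not occur.
Tracking loop unavailable [OR]: Backup chain fails=not, Left tracking receiver 2 trips=not → no input occurs → does not occur.
Satellite uplink lost [OR]: Modem stage fails=not, Tracking loop unavailable=not → no input occurs → does not occur.

No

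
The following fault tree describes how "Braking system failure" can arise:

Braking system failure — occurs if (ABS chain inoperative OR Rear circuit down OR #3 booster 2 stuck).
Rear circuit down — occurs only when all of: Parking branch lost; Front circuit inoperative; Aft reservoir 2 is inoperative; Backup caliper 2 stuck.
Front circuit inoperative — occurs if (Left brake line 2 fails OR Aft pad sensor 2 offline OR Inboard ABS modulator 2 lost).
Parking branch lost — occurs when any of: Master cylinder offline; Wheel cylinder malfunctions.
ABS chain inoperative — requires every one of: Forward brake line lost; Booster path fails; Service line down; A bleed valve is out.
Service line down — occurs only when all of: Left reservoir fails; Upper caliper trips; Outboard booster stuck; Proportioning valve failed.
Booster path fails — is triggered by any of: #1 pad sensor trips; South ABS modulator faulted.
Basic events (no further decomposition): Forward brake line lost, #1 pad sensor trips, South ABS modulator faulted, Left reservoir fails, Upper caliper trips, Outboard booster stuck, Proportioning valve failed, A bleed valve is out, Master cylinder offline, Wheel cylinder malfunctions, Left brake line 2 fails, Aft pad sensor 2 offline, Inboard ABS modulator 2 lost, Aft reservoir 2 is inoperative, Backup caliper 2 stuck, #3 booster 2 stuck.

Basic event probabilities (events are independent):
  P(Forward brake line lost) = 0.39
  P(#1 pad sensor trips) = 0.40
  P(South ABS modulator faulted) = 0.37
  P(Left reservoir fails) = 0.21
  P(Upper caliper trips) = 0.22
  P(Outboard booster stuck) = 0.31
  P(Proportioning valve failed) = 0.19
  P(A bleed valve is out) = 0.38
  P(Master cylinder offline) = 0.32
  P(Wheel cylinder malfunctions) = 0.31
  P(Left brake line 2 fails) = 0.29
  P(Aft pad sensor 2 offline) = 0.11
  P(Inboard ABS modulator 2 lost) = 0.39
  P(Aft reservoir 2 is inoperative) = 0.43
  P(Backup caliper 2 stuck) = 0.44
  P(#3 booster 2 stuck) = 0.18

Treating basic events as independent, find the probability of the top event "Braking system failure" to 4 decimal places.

0.2308

P(Booster path fails) [OR] = 1 − (1−0.40) × (1−0.37) = 0.622000
P(Service line down) [AND] = 0.21 × 0.22 × 0.31 × 0.19 = 0.002721
P(ABS chain inoperative) [AND] = 0.39 × 0.622000 × 0.002721 × 0.38 = 0.000251
P(Parking branch lost) [OR] = 1 − (1−0.32) × (1−0.31) = 0.530800
P(Front circuit inoperative) [OR] = 1 − (1−0.29) × (1−0.11) × (1−0.39) = 0.614541
P(Rear circuit down) [AND] = 0.530800 × 0.614541 × 0.43 × 0.44 = 0.061717
P(Braking system failure) [OR] = 1 − (1−0.000251) × (1−0.061717) × (1−0.18) = 0.230801
Rounded to 4 decimal places: P(Braking system failure) ≈ 0.2308.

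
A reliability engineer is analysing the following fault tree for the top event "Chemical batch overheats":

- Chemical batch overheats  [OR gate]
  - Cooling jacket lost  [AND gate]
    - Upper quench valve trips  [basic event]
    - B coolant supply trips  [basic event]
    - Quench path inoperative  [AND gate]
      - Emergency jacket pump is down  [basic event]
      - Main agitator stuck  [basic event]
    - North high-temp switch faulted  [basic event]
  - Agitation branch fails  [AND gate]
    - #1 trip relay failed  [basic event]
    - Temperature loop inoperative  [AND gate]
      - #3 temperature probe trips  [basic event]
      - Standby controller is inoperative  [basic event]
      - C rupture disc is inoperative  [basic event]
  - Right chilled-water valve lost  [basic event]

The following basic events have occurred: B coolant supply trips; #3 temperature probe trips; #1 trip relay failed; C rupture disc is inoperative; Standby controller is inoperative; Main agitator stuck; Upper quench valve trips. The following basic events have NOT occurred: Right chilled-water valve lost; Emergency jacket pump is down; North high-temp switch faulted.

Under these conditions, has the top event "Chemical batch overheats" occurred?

Yes

Quench path inoperative [AND]: Emergency jacket pump is down=not, Main agitator stuck=occurs → not all inputs occur → does not occur.
Cooling jacket lost [AND]: Upper quench valve trips=occurs, B coolant supply trips=occurs, Quench path inoperative=not, North high-temp switch faulted=not → not all inputs occur → does not occur.
Temperature loop inoperative [AND]: #3 temperature probe trips=occurs, Standby controller is inoperative=occurs, C rupture disc is inoperative=occurs → all inputs occur → occurs.
Agitation branch fails [AND]: #1 trip relay failed=occurs, Temperature loop inoperative=occurs → all inputs occur → occurs.
Chemical batch overheats [OR]: Cooling jacket lost=not, Agitation branch fails=occurs, Right chilled-water valve lost=not → at least one input occurs → occurs.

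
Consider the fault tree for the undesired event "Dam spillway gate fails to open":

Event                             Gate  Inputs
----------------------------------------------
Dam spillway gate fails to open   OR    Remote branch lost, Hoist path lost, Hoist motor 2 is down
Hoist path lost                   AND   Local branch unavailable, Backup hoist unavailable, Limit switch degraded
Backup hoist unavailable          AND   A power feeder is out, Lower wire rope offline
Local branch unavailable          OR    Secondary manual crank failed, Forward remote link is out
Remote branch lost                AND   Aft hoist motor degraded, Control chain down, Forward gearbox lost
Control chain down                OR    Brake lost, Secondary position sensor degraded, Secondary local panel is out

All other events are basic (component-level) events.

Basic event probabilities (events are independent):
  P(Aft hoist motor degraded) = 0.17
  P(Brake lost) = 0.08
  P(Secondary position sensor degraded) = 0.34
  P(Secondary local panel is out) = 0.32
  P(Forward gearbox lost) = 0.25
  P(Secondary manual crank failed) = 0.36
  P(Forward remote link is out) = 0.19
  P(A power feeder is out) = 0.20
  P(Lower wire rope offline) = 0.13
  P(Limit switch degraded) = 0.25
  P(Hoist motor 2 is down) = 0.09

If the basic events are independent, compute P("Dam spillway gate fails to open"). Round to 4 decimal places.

P(Control chain down) [OR] = 1 − (1−0.08) × (1−0.34) × (1−0.32) = 0.587104
P(Remote branch lost) [AND] = 0.17 × 0.587104 × 0.25 = 0.024952
P(Local branch unavailable) [OR] = 1 − (1−0.36) × (1−0.19) = 0.481600
P(Backup hoist unavailable) [AND] = 0.20 × 0.13 = 0.026000
P(Hoist path lost) [AND] = 0.481600 × 0.026000 × 0.25 = 0.003130
P(Dam spillway gate fails to open) [OR] = 1 − (1−0.024952) × (1−0.003130) × (1−0.09) = 0.115484
Rounded to 4 decimal places: P(Dam spillway gate fails to open) ≈ 0.1155.

0.1155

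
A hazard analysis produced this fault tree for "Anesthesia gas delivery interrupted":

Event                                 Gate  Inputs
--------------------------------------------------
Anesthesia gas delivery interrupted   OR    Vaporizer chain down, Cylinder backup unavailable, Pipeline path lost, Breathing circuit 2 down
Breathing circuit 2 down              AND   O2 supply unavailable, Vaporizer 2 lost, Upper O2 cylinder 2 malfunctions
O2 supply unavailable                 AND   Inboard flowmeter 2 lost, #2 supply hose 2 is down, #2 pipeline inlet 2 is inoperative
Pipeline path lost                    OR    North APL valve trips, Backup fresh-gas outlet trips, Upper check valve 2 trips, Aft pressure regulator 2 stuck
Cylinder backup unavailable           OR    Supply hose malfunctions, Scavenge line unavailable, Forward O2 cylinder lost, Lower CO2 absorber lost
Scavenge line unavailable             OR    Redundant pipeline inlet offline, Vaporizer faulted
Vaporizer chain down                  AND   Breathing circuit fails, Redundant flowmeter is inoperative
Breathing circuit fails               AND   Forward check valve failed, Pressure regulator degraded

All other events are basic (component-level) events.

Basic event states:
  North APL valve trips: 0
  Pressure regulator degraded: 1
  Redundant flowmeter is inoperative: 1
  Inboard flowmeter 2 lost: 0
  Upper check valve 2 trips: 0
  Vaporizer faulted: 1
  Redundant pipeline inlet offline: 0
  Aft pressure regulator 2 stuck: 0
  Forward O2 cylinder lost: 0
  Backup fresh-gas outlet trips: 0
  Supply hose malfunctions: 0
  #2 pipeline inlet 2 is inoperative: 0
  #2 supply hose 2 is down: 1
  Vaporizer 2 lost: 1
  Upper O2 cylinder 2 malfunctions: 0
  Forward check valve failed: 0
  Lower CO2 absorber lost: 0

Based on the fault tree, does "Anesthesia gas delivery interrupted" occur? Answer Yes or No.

Breathing circuit fails [AND]: Forward check valve failed=not, Pressure regulator degraded=occurs → not all inputs occur → does not occur.
Vaporizer chain down [AND]: Breathing circuit fails=not, Redundant flowmeter is inoperative=occurs → not all inputs occur → does not occur.
Scavenge line unavailable [OR]: Redundant pipeline inlet offline=not, Vaporizer faulted=occurs → at least one input occurs → occurs.
Cylinder backup unavailable [OR]: Supply hose malfunctions=not, Scavenge line unavailable=occurs, Forward O2 cylinder lost=not, Lower CO2 absorber lost=not → at least one input occurs → occurs.
Pipeline path lost [OR]: North APL valve trips=not, Backup fresh-gas outlet trips=not, Upper check valve 2 trips=not, Aft pressure regulator 2 stuck=not → no input occurs → does not occur.
O2 supply unavailable [AND]: Inboard flowmeter 2 lost=not, #2 supply hose 2 is down=occurs, #2 pipeline inlet 2 is inoperative=not → not all inputs occur → does not occur.
Breathing circuit 2 down [AND]: O2 supply unavailable=not, Vaporizer 2 lost=occurs, Upper O2 cylinder 2 malfunctions=not → not all inputs occur → does not occur.
Anesthesia gas delivery interrupted [OR]: Vaporizer chain down=not, Cylinder backup unavailable=occurs, Pipeline path lost=not, Breathing circuit 2 down=not → at least one input occurs → occurs.

Yes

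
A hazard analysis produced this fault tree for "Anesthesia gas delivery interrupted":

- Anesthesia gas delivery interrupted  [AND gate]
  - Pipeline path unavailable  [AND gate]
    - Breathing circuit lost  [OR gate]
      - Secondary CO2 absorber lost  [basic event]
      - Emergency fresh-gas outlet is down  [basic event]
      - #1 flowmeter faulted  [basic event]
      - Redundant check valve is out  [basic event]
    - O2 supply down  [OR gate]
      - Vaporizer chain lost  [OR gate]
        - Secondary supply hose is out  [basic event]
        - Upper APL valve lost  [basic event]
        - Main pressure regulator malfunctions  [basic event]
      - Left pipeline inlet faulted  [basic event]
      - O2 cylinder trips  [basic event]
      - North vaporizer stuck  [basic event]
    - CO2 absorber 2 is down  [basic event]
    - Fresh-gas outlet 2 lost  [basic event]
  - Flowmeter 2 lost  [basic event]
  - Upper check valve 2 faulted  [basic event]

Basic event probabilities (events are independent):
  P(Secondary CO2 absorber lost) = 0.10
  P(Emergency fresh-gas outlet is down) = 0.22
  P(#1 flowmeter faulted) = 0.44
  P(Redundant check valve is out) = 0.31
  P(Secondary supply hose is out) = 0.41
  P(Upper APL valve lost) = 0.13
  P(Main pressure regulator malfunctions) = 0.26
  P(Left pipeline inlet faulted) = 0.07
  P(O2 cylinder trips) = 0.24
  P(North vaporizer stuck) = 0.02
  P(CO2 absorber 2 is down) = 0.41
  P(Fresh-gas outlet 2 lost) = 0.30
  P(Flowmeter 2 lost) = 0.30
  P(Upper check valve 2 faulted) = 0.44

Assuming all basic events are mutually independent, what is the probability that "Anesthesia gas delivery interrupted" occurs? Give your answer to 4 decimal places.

0.0087

P(Breathing circuit lost) [OR] = 1 − (1−0.10) × (1−0.22) × (1−0.44) × (1−0.31) = 0.728747
P(Vaporizer chain lost) [OR] = 1 − (1−0.41) × (1−0.13) × (1−0.26) = 0.620158
P(O2 supply down) [OR] = 1 − (1−0.620158) × (1−0.07) × (1−0.24) × (1−0.02) = 0.736897
P(Pipeline path unavailable) [AND] = 0.728747 × 0.736897 × 0.41 × 0.30 = 0.066052
P(Anesthesia gas delivery interrupted) [AND] = 0.066052 × 0.30 × 0.44 = 0.008719
Rounded to 4 decimal places: P(Anesthesia gas delivery interrupted) ≈ 0.0087.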